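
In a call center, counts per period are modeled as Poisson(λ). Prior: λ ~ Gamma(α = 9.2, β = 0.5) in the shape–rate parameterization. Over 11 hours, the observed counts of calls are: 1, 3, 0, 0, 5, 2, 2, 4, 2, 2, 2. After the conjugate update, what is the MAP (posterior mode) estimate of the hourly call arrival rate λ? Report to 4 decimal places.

2.7130

With a Gamma(shape α, rate β) prior, the Poisson likelihood is conjugate: the posterior is Gamma(α + ΣXᵢ, β + n).
Sum of counts S = 23 over n = 11 hours.
Posterior: Gamma(α+S, β+n) = Gamma(9.2+23, 0.5+11) = Gamma(32.2, 11.5).
Mode of Gamma(α,β) for α≥1 is (α−1)/β = 31.2/11.5 = 2.7130.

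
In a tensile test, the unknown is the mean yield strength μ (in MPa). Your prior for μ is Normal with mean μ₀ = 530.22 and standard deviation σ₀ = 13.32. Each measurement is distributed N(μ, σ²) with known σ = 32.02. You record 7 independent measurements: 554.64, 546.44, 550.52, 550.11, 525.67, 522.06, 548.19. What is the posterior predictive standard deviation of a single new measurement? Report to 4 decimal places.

33.2493

For Normal data with known variance σ², a Normal(μ₀, σ₀²) prior on μ is conjugate. Posterior precision = 1/σ₀² + n/σ²; posterior mean is the precision-weighted average of μ₀ and x̄.
σ₀² = 13.32² = 177.4224, σ² = 32.02² = 1025.2804; σ² + n·σ₀² = 1025.2804 + 7·177.4224 = 2267.2372.
Posterior precision = 1/σ₀² + n/σ² = 1/177.4224 + 7/1025.2804 = (σ² + n·σ₀²)/(σ₀²σ²) = 2267.2372/(177.4224·1025.2804); posterior variance σₙ² = σ₀²σ²/(σ² + n·σ₀²) = 177.4224·1025.2804/2267.2372 = 80.233206.
Predictive variance for one new observation = σₙ² + σ² = 177.4224·1025.2804/2267.2372 + 1025.2804 = σ²·(σ₀² + 2267.2372)/2267.2372 = 1025.2804·2444.6596/2267.2372 = 1105.513606; SD = √(1025.2804·2444.6596/2267.2372) = 33.2493.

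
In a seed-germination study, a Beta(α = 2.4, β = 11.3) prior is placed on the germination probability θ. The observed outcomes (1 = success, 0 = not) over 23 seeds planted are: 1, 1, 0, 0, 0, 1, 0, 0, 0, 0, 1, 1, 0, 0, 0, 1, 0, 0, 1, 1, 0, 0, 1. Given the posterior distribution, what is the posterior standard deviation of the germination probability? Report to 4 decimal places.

0.0754

The Beta prior is conjugate to a Binomial/Bernoulli likelihood; the update adds successes to α and failures to β.
Posterior: Beta(α+k, β+n−k) = Beta(2.4+9, 11.3+14) = Beta(11.4, 25.3).
Var = αβ/((α+β)²(α+β+1)) = 11.4·25.3/(36.7²·37.7) = 0.00568005; SD = √0.00568005 = 0.0754.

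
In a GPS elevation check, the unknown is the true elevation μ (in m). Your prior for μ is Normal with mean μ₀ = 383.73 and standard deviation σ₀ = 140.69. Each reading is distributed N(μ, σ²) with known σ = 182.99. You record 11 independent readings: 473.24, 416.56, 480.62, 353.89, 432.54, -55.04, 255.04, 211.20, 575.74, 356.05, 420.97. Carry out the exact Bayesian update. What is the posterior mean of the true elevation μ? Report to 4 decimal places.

360.0752

For Normal data with known variance σ², a Normal(μ₀, σ₀²) prior on μ is conjugate. Posterior precision = 1/σ₀² + n/σ²; posterior mean is the precision-weighted average of μ₀ and x̄.
Σxᵢ = 473.24 + 416.56 + 480.62 + 353.89 + 432.54 + (-55.04) + 255.04 + 211.20 + 575.74 + 356.05 + 420.97 = 3920.81, so n·x̄ = 3920.81.
σ₀² = 140.69² = 19793.6761, σ² = 182.99² = 33485.3401; σ² + n·σ₀² = 33485.3401 + 11·19793.6761 = 251215.7772.
Posterior mean = (μ₀/σ₀² + n·x̄/σ²)/(1/σ₀² + n/σ²) = (σ²·μ₀ + σ₀²·n·x̄)/(σ² + n·σ₀²) = (33485.3401·383.73 + 19793.6761·3920.81)/251215.7772 = 90456572.746214/251215.7772 = 360.0752.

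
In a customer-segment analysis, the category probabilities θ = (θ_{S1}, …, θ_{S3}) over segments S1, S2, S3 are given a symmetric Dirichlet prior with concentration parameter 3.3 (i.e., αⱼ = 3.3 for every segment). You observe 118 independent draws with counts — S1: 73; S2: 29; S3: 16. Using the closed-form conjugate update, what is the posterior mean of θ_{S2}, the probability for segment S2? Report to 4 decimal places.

0.2525

The Dirichlet prior is conjugate to the Multinomial likelihood: each posterior αⱼ = prior αⱼ + observed count nⱼ.
Posterior concentration: (76.3, 32.3, 19.3), total = 127.9.
E[θ_{S2}|data] = α_{S2}/Σα = 32.3/127.9 = 0.2525.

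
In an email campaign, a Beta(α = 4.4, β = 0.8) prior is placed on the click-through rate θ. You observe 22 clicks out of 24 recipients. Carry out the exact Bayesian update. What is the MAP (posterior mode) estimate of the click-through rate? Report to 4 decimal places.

0.9338

The Beta prior is conjugate to a Binomial/Bernoulli likelihood; the update adds successes to α and failures to β.
Posterior: Beta(α+k, β+n−k) = Beta(4.4+22, 0.8+2) = Beta(26.4, 2.8).
Mode of Beta(a,b) for a,b>1 is (a−1)/(a+b−2) = 25.4/27.2 = 0.9338.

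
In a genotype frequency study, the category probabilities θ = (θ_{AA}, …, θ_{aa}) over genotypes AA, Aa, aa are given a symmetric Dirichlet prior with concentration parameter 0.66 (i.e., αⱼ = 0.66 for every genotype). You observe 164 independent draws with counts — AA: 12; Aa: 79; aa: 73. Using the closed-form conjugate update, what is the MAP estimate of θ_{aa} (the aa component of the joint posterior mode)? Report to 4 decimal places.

0.4458

The Dirichlet prior is conjugate to the Multinomial likelihood: each posterior αⱼ = prior αⱼ + observed count nⱼ.
Posterior concentration: (12.66, 79.66, 73.66), total = 165.98.
Joint mode component: (α_{aa}−1)/(Σα−K) = 72.66/162.98 = 0.4458.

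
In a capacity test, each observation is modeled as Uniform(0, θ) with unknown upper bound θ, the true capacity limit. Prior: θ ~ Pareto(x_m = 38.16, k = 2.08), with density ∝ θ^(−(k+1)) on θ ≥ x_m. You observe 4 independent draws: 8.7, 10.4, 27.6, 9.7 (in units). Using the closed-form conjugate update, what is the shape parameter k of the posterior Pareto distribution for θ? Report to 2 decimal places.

6.08

A Pareto(scale x_m, shape k) prior on the upper bound θ of Uniform(0, θ) is conjugate: posterior is Pareto(max(x_m, max xᵢ), k + n).
Sample maximum = 27.6; prior scale x_m = 38.16 → posterior scale = max = 38.16.
Posterior shape = 2.08 + 4 = 6.08.
Posterior shape k = 6.08.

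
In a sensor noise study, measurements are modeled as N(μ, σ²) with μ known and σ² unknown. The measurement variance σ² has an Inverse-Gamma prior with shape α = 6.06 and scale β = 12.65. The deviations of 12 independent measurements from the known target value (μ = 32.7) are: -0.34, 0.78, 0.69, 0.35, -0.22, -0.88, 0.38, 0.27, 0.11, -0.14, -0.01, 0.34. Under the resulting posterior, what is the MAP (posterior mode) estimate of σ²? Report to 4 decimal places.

1.0647

With known mean μ and an Inverse-Gamma(α, β) prior on σ², the Normal likelihood is conjugate: posterior is Inv-Gamma(α + n/2, β + Σ(xᵢ−μ)²/2).
Σ(xᵢ−μ)² = (-0.34)² + (0.78)² + (0.69)² + (0.35)² + (-0.22)² + (-0.88)² + (0.38)² + (0.27)² + (0.11)² + (-0.14)² + (-0.01)² + (0.34)² = 2.5101.
Posterior: Inv-Gamma(6.06 + 12/2, 12.65 + 2.5101/2) = Inv-Gamma(12.06, 13.90505).
Mode = β/(α+1) = 13.90505/13.06 = 1.0647.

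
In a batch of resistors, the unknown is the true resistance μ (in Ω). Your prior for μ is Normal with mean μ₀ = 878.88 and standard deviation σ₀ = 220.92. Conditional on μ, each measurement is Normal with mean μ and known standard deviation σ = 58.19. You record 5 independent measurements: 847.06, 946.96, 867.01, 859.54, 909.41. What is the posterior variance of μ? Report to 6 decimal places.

For Normal data with known variance σ², a Normal(μ₀, σ₀²) prior on μ is conjugate. Posterior precision = 1/σ₀² + n/σ²; posterior mean is the precision-weighted average of μ₀ and x̄.
σ₀² = 220.92² = 48805.6464, σ² = 58.19² = 3386.0761; σ² + n·σ₀² = 3386.0761 + 5·48805.6464 = 247414.3081.
Posterior precision = 1/σ₀² + n/σ² = 1/48805.6464 + 5/3386.0761 = (σ² + n·σ₀²)/(σ₀²σ²) = 247414.3081/(48805.6464·3386.0761); posterior variance σₙ² = σ₀²σ²/(σ² + n·σ₀²) = 48805.6464·3386.0761/247414.3081 = 667.946951.

667.946951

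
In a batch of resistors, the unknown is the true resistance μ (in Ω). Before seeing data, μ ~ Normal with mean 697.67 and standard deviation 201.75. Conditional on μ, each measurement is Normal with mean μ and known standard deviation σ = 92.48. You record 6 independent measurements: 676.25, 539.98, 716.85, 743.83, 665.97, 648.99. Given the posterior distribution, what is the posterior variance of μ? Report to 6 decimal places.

1377.195549

For Normal data with known variance σ², a Normal(μ₀, σ₀²) prior on μ is conjugate. Posterior precision = 1/σ₀² + n/σ²; posterior mean is the precision-weighted average of μ₀ and x̄.
σ₀² = 201.75² = 40703.0625, σ² = 92.48² = 8552.5504; σ² + n·σ₀² = 8552.5504 + 6·40703.0625 = 252770.9254.
Posterior precision = 1/σ₀² + n/σ² = 1/40703.0625 + 6/8552.5504 = (σ² + n·σ₀²)/(σ₀²σ²) = 252770.9254/(40703.0625·8552.5504); posterior variance σₙ² = σ₀²σ²/(σ² + n·σ₀²) = 40703.0625·8552.5504/252770.9254 = 1377.195549.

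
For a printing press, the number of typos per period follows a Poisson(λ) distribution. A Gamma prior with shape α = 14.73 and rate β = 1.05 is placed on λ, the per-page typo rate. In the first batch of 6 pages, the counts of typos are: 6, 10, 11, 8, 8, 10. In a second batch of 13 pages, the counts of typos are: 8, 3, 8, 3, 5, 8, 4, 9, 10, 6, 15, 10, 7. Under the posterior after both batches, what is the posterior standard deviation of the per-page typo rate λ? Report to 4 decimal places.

0.6382

With a Gamma(shape α, rate β) prior, the Poisson likelihood is conjugate: the posterior is Gamma(α + ΣXᵢ, β + n).
Batch 1: sum of counts S = 53 over n = 6 pages.
After batch 1: Gamma(α+S, β+n) = Gamma(14.73+53, 1.05+6) = Gamma(67.73, 7.05).
Batch 2: sum of counts S = 96 over n = 13 pages.
After batch 2: Gamma(α+S, β+n) = Gamma(67.73+96, 7.05+13) = Gamma(163.73, 20.05).
SD = √α/β = √163.73/20.05 = 0.6382.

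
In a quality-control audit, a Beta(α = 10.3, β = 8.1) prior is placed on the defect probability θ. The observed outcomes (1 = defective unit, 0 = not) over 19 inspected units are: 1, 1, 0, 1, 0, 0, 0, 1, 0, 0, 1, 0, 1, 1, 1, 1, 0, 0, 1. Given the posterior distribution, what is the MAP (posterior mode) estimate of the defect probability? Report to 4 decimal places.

The Beta prior is conjugate to a Binomial/Bernoulli likelihood; the update adds successes to α and failures to β.
Posterior: Beta(α+k, β+n−k) = Beta(10.3+10, 8.1+9) = Beta(20.3, 17.1).
Mode of Beta(a,b) for a,b>1 is (a−1)/(a+b−2) = 19.3/35.4 = 0.5452.

0.5452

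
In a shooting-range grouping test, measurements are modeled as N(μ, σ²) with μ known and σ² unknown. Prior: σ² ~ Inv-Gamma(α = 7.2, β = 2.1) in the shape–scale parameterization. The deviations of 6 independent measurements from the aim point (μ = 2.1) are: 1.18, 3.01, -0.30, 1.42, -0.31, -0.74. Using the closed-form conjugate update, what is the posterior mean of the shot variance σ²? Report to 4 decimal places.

With known mean μ and an Inverse-Gamma(α, β) prior on σ², the Normal likelihood is conjugate: posterior is Inv-Gamma(α + n/2, β + Σ(xᵢ−μ)²/2).
Σ(xᵢ−μ)² = (1.18)² + (3.01)² + (-0.30)² + (1.42)² + (-0.31)² + (-0.74)² = 13.2026.
Posterior: Inv-Gamma(7.2 + 6/2, 2.1 + 13.2026/2) = Inv-Gamma(10.20, 8.70130).
E[σ²|data] = β/(α−1) = 8.70130/9.20 = 0.9458.

0.9458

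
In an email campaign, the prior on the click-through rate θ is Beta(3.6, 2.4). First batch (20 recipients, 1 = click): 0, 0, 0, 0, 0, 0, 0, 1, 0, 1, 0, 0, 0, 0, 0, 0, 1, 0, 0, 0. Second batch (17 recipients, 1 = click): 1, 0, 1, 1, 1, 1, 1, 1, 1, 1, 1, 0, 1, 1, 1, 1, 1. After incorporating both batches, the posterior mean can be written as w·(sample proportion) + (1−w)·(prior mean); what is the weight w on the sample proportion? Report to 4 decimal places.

The Beta prior is conjugate to a Binomial/Bernoulli likelihood; the update adds successes to α and failures to β.
Total number of recipients: n = 20 + 17 = 37.
Posterior mean = (α₀+k)/(α₀+β₀+n) = [n/(α₀+β₀+n)]·(k/n) + [(α₀+β₀)/(α₀+β₀+n)]·α₀/(α₀+β₀), so only n and the prior enter the weight.
The weight on the data is w = n/(α₀+β₀+n) = 37/(3.6+2.4+37) = 37/43.0 = 0.8605.

0.8605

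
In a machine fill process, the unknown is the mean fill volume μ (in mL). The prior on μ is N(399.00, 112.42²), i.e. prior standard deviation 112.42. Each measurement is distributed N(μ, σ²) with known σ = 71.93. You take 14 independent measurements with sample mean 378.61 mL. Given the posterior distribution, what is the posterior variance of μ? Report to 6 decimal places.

For Normal data with known variance σ², a Normal(μ₀, σ₀²) prior on μ is conjugate. Posterior precision = 1/σ₀² + n/σ²; posterior mean is the precision-weighted average of μ₀ and x̄.
σ₀² = 112.42² = 12638.2564, σ² = 71.93² = 5173.9249; σ² + n·σ₀² = 5173.9249 + 14·12638.2564 = 182109.5145.
Posterior precision = 1/σ₀² + n/σ² = 1/12638.2564 + 14/5173.9249 = (σ² + n·σ₀²)/(σ₀²σ²) = 182109.5145/(12638.2564·5173.9249); posterior variance σₙ² = σ₀²σ²/(σ² + n·σ₀²) = 12638.2564·5173.9249/182109.5145 = 359.066300.

359.066300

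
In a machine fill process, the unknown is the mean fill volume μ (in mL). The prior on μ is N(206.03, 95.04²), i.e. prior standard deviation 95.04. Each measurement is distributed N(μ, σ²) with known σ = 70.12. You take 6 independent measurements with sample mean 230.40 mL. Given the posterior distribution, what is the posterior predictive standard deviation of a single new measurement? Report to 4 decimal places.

75.2869

For Normal data with known variance σ², a Normal(μ₀, σ₀²) prior on μ is conjugate. Posterior precision = 1/σ₀² + n/σ²; posterior mean is the precision-weighted average of μ₀ and x̄.
σ₀² = 95.04² = 9032.6016, σ² = 70.12² = 4916.8144; σ² + n·σ₀² = 4916.8144 + 6·9032.6016 = 59112.424.
Posterior precision = 1/σ₀² + n/σ² = 1/9032.6016 + 6/4916.8144 = (σ² + n·σ₀²)/(σ₀²σ²) = 59112.424/(9032.6016·4916.8144); posterior variance σₙ² = σ₀²σ²/(σ² + n·σ₀²) = 9032.6016·4916.8144/59112.424 = 751.307807.
Predictive variance for one new observation = σₙ² + σ² = 9032.6016·4916.8144/59112.424 + 4916.8144 = σ²·(σ₀² + 59112.424)/59112.424 = 4916.8144·68145.0256/59112.424 = 5668.122207; SD = √(4916.8144·68145.0256/59112.424) = 75.2869.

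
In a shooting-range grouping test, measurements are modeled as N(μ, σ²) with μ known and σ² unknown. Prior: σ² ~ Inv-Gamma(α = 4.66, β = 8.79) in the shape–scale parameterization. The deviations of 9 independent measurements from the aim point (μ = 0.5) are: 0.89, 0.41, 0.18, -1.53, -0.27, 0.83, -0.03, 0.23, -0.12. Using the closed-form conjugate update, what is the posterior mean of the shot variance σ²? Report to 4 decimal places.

With known mean μ and an Inverse-Gamma(α, β) prior on σ², the Normal likelihood is conjugate: posterior is Inv-Gamma(α + n/2, β + Σ(xᵢ−μ)²/2).
Σ(xᵢ−μ)² = (0.89)² + (0.41)² + (0.18)² + (-1.53)² + (-0.27)² + (0.83)² + (-0.03)² + (0.23)² + (-0.12)² = 4.1635.
Posterior: Inv-Gamma(4.66 + 9/2, 8.79 + 4.1635/2) = Inv-Gamma(9.16, 10.87175).
E[σ²|data] = β/(α−1) = 10.87175/8.16 = 1.3323.

1.3323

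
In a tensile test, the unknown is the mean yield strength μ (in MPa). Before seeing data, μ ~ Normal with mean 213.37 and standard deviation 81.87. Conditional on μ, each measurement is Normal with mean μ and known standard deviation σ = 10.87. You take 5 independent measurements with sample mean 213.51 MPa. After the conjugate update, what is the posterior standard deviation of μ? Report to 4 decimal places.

4.8527

For Normal data with known variance σ², a Normal(μ₀, σ₀²) prior on μ is conjugate. Posterior precision = 1/σ₀² + n/σ²; posterior mean is the precision-weighted average of μ₀ and x̄.
σ₀² = 81.87² = 6702.6969, σ² = 10.87² = 118.1569; σ² + n·σ₀² = 118.1569 + 5·6702.6969 = 33631.6414.
Posterior precision = 1/σ₀² + n/σ² = 1/6702.6969 + 5/118.1569 = (σ² + n·σ₀²)/(σ₀²σ²) = 33631.6414/(6702.6969·118.1569); posterior variance σₙ² = σ₀²σ²/(σ² + n·σ₀²) = 6702.6969·118.1569/33631.6414 = 23.548357.
Posterior SD = √σₙ² = √(6702.6969·118.1569/33631.6414) = 4.8527.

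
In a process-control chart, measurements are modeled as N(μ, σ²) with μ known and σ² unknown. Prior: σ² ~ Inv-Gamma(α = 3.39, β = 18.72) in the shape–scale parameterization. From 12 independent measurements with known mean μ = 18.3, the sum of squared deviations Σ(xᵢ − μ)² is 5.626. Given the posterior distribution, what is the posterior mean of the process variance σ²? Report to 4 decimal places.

2.5665

With known mean μ and an Inverse-Gamma(α, β) prior on σ², the Normal likelihood is conjugate: posterior is Inv-Gamma(α + n/2, β + Σ(xᵢ−μ)²/2).
Posterior: Inv-Gamma(3.39 + 12/2, 18.72 + 5.626/2) = Inv-Gamma(9.39, 21.5330).
E[σ²|data] = β/(α−1) = 21.5330/8.39 = 2.5665.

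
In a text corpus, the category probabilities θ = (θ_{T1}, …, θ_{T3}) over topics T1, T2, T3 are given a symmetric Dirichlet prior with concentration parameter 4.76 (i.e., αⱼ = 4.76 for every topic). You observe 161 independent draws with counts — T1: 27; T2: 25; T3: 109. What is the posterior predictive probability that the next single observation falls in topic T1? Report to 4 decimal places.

0.1812

The Dirichlet prior is conjugate to the Multinomial likelihood: each posterior αⱼ = prior αⱼ + observed count nⱼ.
Posterior concentration: (31.76, 29.76, 113.76), total = 175.28.
P(next = T1 | data) = α_{T1}/Σα = 0.1812.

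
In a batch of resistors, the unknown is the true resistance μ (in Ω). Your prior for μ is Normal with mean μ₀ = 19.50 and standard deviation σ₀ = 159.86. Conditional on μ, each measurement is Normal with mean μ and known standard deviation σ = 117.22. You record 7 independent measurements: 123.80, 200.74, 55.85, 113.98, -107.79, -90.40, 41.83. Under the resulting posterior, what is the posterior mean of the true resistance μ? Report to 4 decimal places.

46.2337

For Normal data with known variance σ², a Normal(μ₀, σ₀²) prior on μ is conjugate. Posterior precision = 1/σ₀² + n/σ²; posterior mean is the precision-weighted average of μ₀ and x̄.
Σxᵢ = 123.80 + 200.74 + 55.85 + 113.98 + (-107.79) + (-90.40) + 41.83 = 338.01, so n·x̄ = 338.01.
σ₀² = 159.86² = 25555.2196, σ² = 117.22² = 13740.5284; σ² + n·σ₀² = 13740.5284 + 7·25555.2196 = 192627.0656.
Posterior mean = (μ₀/σ₀² + n·x̄/σ²)/(1/σ₀² + n/σ²) = (σ²·μ₀ + σ₀²·n·x̄)/(σ² + n·σ₀²) = (13740.5284·19.50 + 25555.2196·338.01)/192627.0656 = 8905860.080796/192627.0656 = 46.2337.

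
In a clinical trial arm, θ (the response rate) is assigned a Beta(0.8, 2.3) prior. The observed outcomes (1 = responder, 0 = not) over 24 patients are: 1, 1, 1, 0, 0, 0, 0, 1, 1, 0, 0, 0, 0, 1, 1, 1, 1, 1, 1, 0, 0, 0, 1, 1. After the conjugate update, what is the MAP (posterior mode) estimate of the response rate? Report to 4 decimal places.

The Beta prior is conjugate to a Binomial/Bernoulli likelihood; the update adds successes to α and failures to β.
Posterior: Beta(α+k, β+n−k) = Beta(0.8+13, 2.3+11) = Beta(13.8, 13.3).
Mode of Beta(a,b) for a,b>1 is (a−1)/(a+b−2) = 12.8/25.1 = 0.5100.

0.5100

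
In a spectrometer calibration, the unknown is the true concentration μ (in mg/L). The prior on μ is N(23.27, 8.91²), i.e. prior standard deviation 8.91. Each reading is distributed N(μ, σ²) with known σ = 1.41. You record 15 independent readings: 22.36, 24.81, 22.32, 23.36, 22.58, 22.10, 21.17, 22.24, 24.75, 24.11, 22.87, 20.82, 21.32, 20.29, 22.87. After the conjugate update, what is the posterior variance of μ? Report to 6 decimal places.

0.132319

For Normal data with known variance σ², a Normal(μ₀, σ₀²) prior on μ is conjugate. Posterior precision = 1/σ₀² + n/σ²; posterior mean is the precision-weighted average of μ₀ and x̄.
σ₀² = 8.91² = 79.3881, σ² = 1.41² = 1.9881; σ² + n·σ₀² = 1.9881 + 15·79.3881 = 1192.8096.
Posterior precision = 1/σ₀² + n/σ² = 1/79.3881 + 15/1.9881 = (σ² + n·σ₀²)/(σ₀²σ²) = 1192.8096/(79.3881·1.9881); posterior variance σₙ² = σ₀²σ²/(σ² + n·σ₀²) = 79.3881·1.9881/1192.8096 = 0.132319.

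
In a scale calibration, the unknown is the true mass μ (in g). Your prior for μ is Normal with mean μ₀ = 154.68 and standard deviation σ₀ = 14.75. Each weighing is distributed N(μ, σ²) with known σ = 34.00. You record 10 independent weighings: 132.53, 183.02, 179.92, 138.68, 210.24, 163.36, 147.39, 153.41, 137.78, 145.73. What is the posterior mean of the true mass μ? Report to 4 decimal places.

157.6356

For Normal data with known variance σ², a Normal(μ₀, σ₀²) prior on μ is conjugate. Posterior precision = 1/σ₀² + n/σ²; posterior mean is the precision-weighted average of μ₀ and x̄.
Σxᵢ = 132.53 + 183.02 + 179.92 + 138.68 + 210.24 + 163.36 + 147.39 + 153.41 + 137.78 + 145.73 = 1592.06, so n·x̄ = 1592.06.
σ₀² = 14.75² = 217.5625, σ² = 34.00² = 1156; σ² + n·σ₀² = 1156 + 10·217.5625 = 3331.625.
Posterior mean = (μ₀/σ₀² + n·x̄/σ²)/(1/σ₀² + n/σ²) = (σ²·μ₀ + σ₀²·n·x̄)/(σ² + n·σ₀²) = (1156·154.68 + 217.5625·1592.06)/3331.625 = 525182.63375/3331.625 = 157.6356.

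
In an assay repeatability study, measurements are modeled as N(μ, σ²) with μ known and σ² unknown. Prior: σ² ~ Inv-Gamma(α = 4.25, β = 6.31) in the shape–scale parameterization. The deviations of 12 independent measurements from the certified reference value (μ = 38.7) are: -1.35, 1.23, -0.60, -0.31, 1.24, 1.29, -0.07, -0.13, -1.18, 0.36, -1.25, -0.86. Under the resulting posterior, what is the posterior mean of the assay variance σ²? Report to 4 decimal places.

1.2681

With known mean μ and an Inverse-Gamma(α, β) prior on σ², the Normal likelihood is conjugate: posterior is Inv-Gamma(α + n/2, β + Σ(xᵢ−μ)²/2).
Σ(xᵢ−μ)² = (-1.35)² + (1.23)² + (-0.60)² + (-0.31)² + (1.24)² + (1.29)² + (-0.07)² + (-0.13)² + (-1.18)² + (0.36)² + (-1.25)² + (-0.86)² = 10.8391.
Posterior: Inv-Gamma(4.25 + 12/2, 6.31 + 10.8391/2) = Inv-Gamma(10.25, 11.72955).
E[σ²|data] = β/(α−1) = 11.72955/9.25 = 1.2681.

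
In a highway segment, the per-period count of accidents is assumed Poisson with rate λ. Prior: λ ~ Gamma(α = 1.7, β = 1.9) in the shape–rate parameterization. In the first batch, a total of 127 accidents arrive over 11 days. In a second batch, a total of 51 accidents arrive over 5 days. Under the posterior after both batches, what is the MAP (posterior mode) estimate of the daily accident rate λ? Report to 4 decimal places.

9.9832

With a Gamma(shape α, rate β) prior, the Poisson likelihood is conjugate: the posterior is Gamma(α + ΣXᵢ, β + n).
After batch 1: Gamma(α+S, β+n) = Gamma(1.7+127, 1.9+11) = Gamma(128.7, 12.9).
After batch 2: Gamma(α+S, β+n) = Gamma(128.7+51, 12.9+5) = Gamma(179.7, 17.9).
Mode of Gamma(α,β) for α≥1 is (α−1)/β = 178.7/17.9 = 9.9832.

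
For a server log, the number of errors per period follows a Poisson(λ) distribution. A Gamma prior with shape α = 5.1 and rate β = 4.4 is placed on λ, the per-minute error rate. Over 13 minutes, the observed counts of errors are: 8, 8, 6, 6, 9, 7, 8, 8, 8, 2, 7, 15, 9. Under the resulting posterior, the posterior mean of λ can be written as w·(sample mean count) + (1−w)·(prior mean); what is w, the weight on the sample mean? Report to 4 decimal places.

With a Gamma(shape α, rate β) prior, the Poisson likelihood is conjugate: the posterior is Gamma(α + ΣXᵢ, β + n).
Posterior mean = (α₀+S)/(β₀+n) = [n/(β₀+n)]·(S/n) + [β₀/(β₀+n)]·(α₀/β₀), so only n and β₀ enter the weight.
Weight on data w = n/(β₀+n) = 13/(4.4+13) = 13/17.4 = 0.7471.

0.7471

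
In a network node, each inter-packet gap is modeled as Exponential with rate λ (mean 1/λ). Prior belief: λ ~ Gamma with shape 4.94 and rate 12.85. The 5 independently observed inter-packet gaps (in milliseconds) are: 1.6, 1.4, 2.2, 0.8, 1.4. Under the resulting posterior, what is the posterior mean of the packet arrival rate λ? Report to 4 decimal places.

0.4909

With a Gamma(shape α, rate β) prior on the exponential rate λ, the posterior after n observations with total T = Σxᵢ is Gamma(α+n, β+T).
Sum of observations T = 7.4 milliseconds; n = 5.
Posterior: Gamma(4.94+5, 12.85+7.4) = Gamma(9.94, 20.25).
Posterior mean of λ = α/β = 9.94/20.25 = 0.4909.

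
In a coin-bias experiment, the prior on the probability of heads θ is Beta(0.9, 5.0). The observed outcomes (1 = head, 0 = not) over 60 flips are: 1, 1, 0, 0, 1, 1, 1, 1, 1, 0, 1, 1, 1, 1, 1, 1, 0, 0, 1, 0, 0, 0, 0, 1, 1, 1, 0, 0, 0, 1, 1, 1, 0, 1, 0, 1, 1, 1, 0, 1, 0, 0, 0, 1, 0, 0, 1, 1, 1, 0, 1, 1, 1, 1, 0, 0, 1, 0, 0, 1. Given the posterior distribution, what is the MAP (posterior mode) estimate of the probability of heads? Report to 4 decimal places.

The Beta prior is conjugate to a Binomial/Bernoulli likelihood; the update adds successes to α and failures to β.
Posterior: Beta(α+k, β+n−k) = Beta(0.9+35, 5.0+25) = Beta(35.9, 30.0).
Mode of Beta(a,b) for a,b>1 is (a−1)/(a+b−2) = 34.9/63.9 = 0.5462.

0.5462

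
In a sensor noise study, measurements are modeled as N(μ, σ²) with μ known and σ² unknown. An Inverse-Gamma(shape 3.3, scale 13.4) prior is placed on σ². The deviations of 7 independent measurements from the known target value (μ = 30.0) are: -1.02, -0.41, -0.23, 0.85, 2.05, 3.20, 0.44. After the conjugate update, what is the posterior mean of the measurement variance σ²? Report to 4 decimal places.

With known mean μ and an Inverse-Gamma(α, β) prior on σ², the Normal likelihood is conjugate: posterior is Inv-Gamma(α + n/2, β + Σ(xᵢ−μ)²/2).
Σ(xᵢ−μ)² = (-1.02)² + (-0.41)² + (-0.23)² + (0.85)² + (2.05)² + (3.20)² + (0.44)² = 16.6200.
Posterior: Inv-Gamma(3.3 + 7/2, 13.4 + 16.6200/2) = Inv-Gamma(6.80, 21.71000).
E[σ²|data] = β/(α−1) = 21.71000/5.80 = 3.7431.

3.7431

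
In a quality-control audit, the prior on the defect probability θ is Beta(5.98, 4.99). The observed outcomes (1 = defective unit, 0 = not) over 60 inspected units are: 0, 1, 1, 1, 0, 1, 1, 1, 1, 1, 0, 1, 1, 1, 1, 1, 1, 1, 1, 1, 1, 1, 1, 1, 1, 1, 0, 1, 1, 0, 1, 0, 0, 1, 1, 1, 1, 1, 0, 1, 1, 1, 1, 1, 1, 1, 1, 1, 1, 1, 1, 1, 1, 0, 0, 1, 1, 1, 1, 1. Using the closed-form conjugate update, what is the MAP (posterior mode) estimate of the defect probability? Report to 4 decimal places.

0.7972

The Beta prior is conjugate to a Binomial/Bernoulli likelihood; the update adds successes to α and failures to β.
Posterior: Beta(α+k, β+n−k) = Beta(5.98+50, 4.99+10) = Beta(55.98, 14.99).
Mode of Beta(a,b) for a,b>1 is (a−1)/(a+b−2) = 54.98/68.97 = 0.7972.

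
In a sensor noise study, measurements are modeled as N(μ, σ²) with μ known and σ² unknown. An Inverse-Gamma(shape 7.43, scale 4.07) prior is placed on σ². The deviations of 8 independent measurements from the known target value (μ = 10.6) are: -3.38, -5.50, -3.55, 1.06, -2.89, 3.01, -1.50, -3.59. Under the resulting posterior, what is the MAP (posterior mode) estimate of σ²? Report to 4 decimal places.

3.8653

With known mean μ and an Inverse-Gamma(α, β) prior on σ², the Normal likelihood is conjugate: posterior is Inv-Gamma(α + n/2, β + Σ(xᵢ−μ)²/2).
Σ(xᵢ−μ)² = (-3.38)² + (-5.50)² + (-3.55)² + (1.06)² + (-2.89)² + (3.01)² + (-1.50)² + (-3.59)² = 87.9508.
Posterior: Inv-Gamma(7.43 + 8/2, 4.07 + 87.9508/2) = Inv-Gamma(11.43, 48.04540).
Mode = β/(α+1) = 48.04540/12.43 = 3.8653.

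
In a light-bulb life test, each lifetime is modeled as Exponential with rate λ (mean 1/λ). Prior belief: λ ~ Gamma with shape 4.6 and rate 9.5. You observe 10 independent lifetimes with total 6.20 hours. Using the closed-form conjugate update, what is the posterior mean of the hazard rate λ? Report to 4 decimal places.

With a Gamma(shape α, rate β) prior on the exponential rate λ, the posterior after n observations with total T = Σxᵢ is Gamma(α+n, β+T).
Posterior: Gamma(4.6+10, 9.5+6.20) = Gamma(14.6, 15.70).
Posterior mean of λ = α/β = 14.6/15.70 = 0.9299.

0.9299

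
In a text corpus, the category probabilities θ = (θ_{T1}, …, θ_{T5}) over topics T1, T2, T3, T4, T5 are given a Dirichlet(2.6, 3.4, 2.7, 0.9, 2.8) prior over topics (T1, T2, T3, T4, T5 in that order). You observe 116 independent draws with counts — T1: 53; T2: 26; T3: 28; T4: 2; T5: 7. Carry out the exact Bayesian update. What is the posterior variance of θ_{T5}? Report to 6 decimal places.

0.000545

The Dirichlet prior is conjugate to the Multinomial likelihood: each posterior αⱼ = prior αⱼ + observed count nⱼ.
Posterior concentration: (55.6, 29.4, 30.7, 2.9, 9.8), total = 128.4.
Var[θ_j] = α_j(Σα−α_j)/((Σα)²(Σα+1)) = 9.8·118.6/(128.4²·129.4) = 0.000545.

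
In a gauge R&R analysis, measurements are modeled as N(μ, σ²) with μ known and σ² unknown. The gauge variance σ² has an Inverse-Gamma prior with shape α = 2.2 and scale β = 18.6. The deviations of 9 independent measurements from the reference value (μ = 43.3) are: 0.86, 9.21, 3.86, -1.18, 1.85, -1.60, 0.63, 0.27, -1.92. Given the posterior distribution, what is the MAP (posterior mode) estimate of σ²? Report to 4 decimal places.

9.6879

With known mean μ and an Inverse-Gamma(α, β) prior on σ², the Normal likelihood is conjugate: posterior is Inv-Gamma(α + n/2, β + Σ(xᵢ−μ)²/2).
Σ(xᵢ−μ)² = (0.86)² + (9.21)² + (3.86)² + (-1.18)² + (1.85)² + (-1.60)² + (0.63)² + (0.27)² + (-1.92)² = 111.9944.
Posterior: Inv-Gamma(2.2 + 9/2, 18.6 + 111.9944/2) = Inv-Gamma(6.70, 74.59720).
Mode = β/(α+1) = 74.59720/7.70 = 9.6879.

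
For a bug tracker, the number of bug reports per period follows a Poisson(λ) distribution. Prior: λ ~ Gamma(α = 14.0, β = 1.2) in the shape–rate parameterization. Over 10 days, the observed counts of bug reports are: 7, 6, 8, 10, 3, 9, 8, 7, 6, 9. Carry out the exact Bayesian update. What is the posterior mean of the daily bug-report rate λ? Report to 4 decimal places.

7.7679

With a Gamma(shape α, rate β) prior, the Poisson likelihood is conjugate: the posterior is Gamma(α + ΣXᵢ, β + n).
Sum of counts S = 73 over n = 10 days.
Posterior: Gamma(α+S, β+n) = Gamma(14.0+73, 1.2+10) = Gamma(87.0, 11.2).
Posterior mean = α/β = 87.0/11.2 = 7.7679.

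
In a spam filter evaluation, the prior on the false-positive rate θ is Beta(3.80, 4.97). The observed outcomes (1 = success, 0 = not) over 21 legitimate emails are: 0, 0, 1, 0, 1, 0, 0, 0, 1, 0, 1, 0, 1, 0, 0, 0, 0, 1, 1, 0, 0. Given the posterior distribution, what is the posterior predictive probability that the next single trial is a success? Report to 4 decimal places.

The Beta prior is conjugate to a Binomial/Bernoulli likelihood; the update adds successes to α and failures to β.
Posterior: Beta(α+k, β+n−k) = Beta(3.80+7, 4.97+14) = Beta(10.80, 18.97).
For a single future Bernoulli trial, P(success | data) = α/(α+β) = 0.3628.

0.3628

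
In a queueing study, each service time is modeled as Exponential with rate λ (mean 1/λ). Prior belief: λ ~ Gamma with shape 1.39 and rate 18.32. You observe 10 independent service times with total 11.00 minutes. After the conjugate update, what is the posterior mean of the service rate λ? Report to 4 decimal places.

0.3885

With a Gamma(shape α, rate β) prior on the exponential rate λ, the posterior after n observations with total T = Σxᵢ is Gamma(α+n, β+T).
Posterior: Gamma(1.39+10, 18.32+11.00) = Gamma(11.39, 29.32).
Posterior mean of λ = α/β = 11.39/29.32 = 0.3885.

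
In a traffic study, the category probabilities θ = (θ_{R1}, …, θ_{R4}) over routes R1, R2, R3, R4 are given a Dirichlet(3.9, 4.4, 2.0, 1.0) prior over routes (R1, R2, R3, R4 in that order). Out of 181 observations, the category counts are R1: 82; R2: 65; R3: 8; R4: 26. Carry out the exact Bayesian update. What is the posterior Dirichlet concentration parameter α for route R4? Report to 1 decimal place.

The Dirichlet prior is conjugate to the Multinomial likelihood: each posterior αⱼ = prior αⱼ + observed count nⱼ.
Posterior concentration: (85.9, 69.4, 10.0, 27.0), total = 192.3.
α_{R4} = 1.0 + 26 = 27.0.

27.0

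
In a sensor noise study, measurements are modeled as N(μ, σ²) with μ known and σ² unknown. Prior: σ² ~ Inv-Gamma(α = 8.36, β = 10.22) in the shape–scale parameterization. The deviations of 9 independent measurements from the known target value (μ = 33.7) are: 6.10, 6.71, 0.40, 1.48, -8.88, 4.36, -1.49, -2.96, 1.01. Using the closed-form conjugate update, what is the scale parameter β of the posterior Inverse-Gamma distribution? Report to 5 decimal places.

With known mean μ and an Inverse-Gamma(α, β) prior on σ², the Normal likelihood is conjugate: posterior is Inv-Gamma(α + n/2, β + Σ(xᵢ−μ)²/2).
Σ(xᵢ−μ)² = (6.10)² + (6.71)² + (0.40)² + (1.48)² + (-8.88)² + (4.36)² + (-1.49)² + (-2.96)² + (1.01)² = 194.4503.
Posterior: Inv-Gamma(8.36 + 9/2, 10.22 + 194.4503/2) = Inv-Gamma(12.86, 107.44515).
Posterior β = 107.44515.

107.44515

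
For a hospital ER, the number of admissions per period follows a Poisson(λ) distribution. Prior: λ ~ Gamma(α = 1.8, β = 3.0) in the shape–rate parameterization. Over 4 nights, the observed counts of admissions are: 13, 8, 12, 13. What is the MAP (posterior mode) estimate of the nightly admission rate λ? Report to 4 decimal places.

With a Gamma(shape α, rate β) prior, the Poisson likelihood is conjugate: the posterior is Gamma(α + ΣXᵢ, β + n).
Sum of counts S = 46 over n = 4 nights.
Posterior: Gamma(α+S, β+n) = Gamma(1.8+46, 3.0+4) = Gamma(47.8, 7.0).
Mode of Gamma(α,β) for α≥1 is (α−1)/β = 46.8/7.0 = 6.6857.

6.6857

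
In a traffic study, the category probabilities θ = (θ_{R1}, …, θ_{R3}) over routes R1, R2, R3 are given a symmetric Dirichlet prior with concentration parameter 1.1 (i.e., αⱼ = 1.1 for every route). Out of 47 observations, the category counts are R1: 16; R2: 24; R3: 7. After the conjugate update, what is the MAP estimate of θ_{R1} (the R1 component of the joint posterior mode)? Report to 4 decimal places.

The Dirichlet prior is conjugate to the Multinomial likelihood: each posterior αⱼ = prior αⱼ + observed count nⱼ.
Posterior concentration: (17.1, 25.1, 8.1), total = 50.3.
Joint mode component: (α_{R1}−1)/(Σα−K) = 16.1/47.3 = 0.3404.

0.3404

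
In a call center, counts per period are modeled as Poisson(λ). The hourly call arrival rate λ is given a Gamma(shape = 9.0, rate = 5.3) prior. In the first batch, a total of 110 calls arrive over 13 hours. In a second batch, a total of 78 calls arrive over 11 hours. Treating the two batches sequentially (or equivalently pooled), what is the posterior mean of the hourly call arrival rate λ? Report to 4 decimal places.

With a Gamma(shape α, rate β) prior, the Poisson likelihood is conjugate: the posterior is Gamma(α + ΣXᵢ, β + n).
After batch 1: Gamma(α+S, β+n) = Gamma(9.0+110, 5.3+13) = Gamma(119.0, 18.3).
After batch 2: Gamma(α+S, β+n) = Gamma(119.0+78, 18.3+11) = Gamma(197.0, 29.3).
Posterior mean = α/β = 197.0/29.3 = 6.7235.

6.7235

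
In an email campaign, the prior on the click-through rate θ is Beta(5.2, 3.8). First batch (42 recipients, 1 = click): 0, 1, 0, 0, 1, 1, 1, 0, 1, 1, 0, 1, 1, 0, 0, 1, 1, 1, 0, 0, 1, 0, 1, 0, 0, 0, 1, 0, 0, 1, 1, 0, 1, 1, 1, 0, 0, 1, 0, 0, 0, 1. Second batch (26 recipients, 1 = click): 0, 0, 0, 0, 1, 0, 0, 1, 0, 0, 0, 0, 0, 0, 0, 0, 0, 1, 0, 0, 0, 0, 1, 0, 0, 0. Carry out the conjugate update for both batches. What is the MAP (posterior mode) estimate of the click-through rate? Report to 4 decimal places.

0.3893

The Beta prior is conjugate to a Binomial/Bernoulli likelihood; the update adds successes to α and failures to β.
After batch 1: Beta(5.2+21, 3.8+21) = Beta(26.2, 24.8).
After batch 2: Beta(26.2+4, 24.8+22) = Beta(30.2, 46.8).
Mode of Beta(a,b) for a,b>1 is (a−1)/(a+b−2) = 29.2/75.0 = 0.3893.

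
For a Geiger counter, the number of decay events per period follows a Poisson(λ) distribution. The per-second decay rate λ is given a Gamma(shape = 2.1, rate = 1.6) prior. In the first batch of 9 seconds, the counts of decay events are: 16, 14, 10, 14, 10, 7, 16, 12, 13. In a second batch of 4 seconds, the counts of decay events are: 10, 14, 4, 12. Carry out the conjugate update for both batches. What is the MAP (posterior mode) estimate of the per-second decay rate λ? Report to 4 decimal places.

With a Gamma(shape α, rate β) prior, the Poisson likelihood is conjugate: the posterior is Gamma(α + ΣXᵢ, β + n).
Batch 1: sum of counts S = 112 over n = 9 seconds.
After batch 1: Gamma(α+S, β+n) = Gamma(2.1+112, 1.6+9) = Gamma(114.1, 10.6).
Batch 2: sum of counts S = 40 over n = 4 seconds.
After batch 2: Gamma(α+S, β+n) = Gamma(114.1+40, 10.6+4) = Gamma(154.1, 14.6).
Mode of Gamma(α,β) for α≥1 is (α−1)/β = 153.1/14.6 = 10.4863.

10.4863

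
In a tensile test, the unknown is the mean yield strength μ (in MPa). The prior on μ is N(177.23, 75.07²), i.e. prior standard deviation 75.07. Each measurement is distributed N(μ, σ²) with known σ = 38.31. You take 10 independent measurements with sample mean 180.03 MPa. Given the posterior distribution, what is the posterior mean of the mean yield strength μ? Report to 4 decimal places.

For Normal data with known variance σ², a Normal(μ₀, σ₀²) prior on μ is conjugate. Posterior precision = 1/σ₀² + n/σ²; posterior mean is the precision-weighted average of μ₀ and x̄.
n·x̄ = 10·180.03 = 1800.3.
σ₀² = 75.07² = 5635.5049, σ² = 38.31² = 1467.6561; σ² + n·σ₀² = 1467.6561 + 10·5635.5049 = 57822.7051.
Posterior mean = (μ₀/σ₀² + n·x̄/σ²)/(1/σ₀² + n/σ²) = (σ²·μ₀ + σ₀²·n·x̄)/(σ² + n·σ₀²) = (1467.6561·177.23 + 5635.5049·1800.3)/57822.7051 = 10405712.162073/57822.7051 = 179.9589.

179.9589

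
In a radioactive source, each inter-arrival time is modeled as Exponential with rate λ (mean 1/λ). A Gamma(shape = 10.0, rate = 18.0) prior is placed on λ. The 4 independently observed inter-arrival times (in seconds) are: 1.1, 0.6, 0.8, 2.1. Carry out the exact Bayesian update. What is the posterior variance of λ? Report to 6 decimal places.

With a Gamma(shape α, rate β) prior on the exponential rate λ, the posterior after n observations with total T = Σxᵢ is Gamma(α+n, β+T).
Sum of observations T = 4.6 seconds; n = 4.
Posterior: Gamma(10.0+4, 18.0+4.6) = Gamma(14.0, 22.6).
Var = α/β² = 0.027410.

0.027410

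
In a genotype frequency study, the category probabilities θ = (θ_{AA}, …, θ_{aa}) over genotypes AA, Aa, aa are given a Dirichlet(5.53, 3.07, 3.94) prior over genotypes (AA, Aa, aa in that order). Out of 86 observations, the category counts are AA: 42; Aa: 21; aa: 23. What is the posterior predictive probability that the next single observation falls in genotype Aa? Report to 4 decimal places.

The Dirichlet prior is conjugate to the Multinomial likelihood: each posterior αⱼ = prior αⱼ + observed count nⱼ.
Posterior concentration: (47.53, 24.07, 26.94), total = 98.54.
P(next = Aa | data) = α_{Aa}/Σα = 0.2443.

0.2443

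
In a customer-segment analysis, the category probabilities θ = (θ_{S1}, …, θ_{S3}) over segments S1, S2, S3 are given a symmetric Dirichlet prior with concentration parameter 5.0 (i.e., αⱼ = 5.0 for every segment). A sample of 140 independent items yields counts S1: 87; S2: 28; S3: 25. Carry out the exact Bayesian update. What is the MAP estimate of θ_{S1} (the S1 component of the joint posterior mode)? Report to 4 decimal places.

The Dirichlet prior is conjugate to the Multinomial likelihood: each posterior αⱼ = prior αⱼ + observed count nⱼ.
Posterior concentration: (92.0, 33.0, 30.0), total = 155.0.
Joint mode component: (α_{S1}−1)/(Σα−K) = 91.0/152.0 = 0.5987.

0.5987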